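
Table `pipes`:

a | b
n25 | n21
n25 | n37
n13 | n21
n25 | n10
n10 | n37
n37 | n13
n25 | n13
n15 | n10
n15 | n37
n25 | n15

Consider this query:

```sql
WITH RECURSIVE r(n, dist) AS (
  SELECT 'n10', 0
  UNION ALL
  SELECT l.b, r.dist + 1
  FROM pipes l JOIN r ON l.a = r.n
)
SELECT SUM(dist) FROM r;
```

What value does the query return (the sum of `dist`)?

Base: (n10, dist=0).
Iteration 1: edges from {n10} -> (n37, dist=1).
Iteration 2: edges from {n37} -> (n13, dist=2).
Iteration 3: edges from {n13} -> (n21, dist=3).
Iteration 4: no outgoing edges from {n21}; recursion stops.
SUM(dist) = 0 + 1 + 2 + 3 = 6.

6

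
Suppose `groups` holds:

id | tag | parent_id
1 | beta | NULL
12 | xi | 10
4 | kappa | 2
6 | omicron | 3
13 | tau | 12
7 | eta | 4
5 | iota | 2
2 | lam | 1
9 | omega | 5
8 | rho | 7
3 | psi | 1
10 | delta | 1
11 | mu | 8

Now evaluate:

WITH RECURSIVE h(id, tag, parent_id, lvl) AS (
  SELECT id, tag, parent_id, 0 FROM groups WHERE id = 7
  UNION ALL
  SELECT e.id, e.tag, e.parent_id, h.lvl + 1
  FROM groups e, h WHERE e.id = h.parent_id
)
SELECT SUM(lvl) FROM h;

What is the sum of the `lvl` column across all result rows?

6

Base: id=7 (eta), parent_id=4, lvl 0.
Iteration 1: join on id=4 -> kappa (id 4, parent_id=2, lvl 1).
Iteration 2: join on id=2 -> lam (id 2, parent_id=1, lvl 2).
Iteration 3: join on id=1 -> beta (id 1, parent_id=NULL, lvl 3).
Iteration 4: parent_id is NULL; no match; recursion stops.
SUM(lvl) = 0 + 1 + 2 + 3 = 6.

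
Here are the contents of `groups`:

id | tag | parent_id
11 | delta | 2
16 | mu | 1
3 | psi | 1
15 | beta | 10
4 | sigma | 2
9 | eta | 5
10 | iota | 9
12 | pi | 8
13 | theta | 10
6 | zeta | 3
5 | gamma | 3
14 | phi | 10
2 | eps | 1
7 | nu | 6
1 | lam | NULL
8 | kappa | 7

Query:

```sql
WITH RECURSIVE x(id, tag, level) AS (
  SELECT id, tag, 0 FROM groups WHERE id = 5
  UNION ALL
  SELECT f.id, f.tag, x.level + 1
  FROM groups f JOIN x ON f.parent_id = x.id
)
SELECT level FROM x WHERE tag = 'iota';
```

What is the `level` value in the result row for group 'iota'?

2

Base: id=5 (gamma) at level 0.
Iteration 1: rows with parent_id in {5} -> eta (id 9, level 1).
Iteration 2: rows with parent_id in {9} -> iota (id 10, level 2).
Iteration 3: rows with parent_id in {10} -> theta (id 13, level 3), phi (id 14, level 3), beta (id 15, level 3).
Iteration 4: no rows with parent_id in {13,14,15}; recursion stops.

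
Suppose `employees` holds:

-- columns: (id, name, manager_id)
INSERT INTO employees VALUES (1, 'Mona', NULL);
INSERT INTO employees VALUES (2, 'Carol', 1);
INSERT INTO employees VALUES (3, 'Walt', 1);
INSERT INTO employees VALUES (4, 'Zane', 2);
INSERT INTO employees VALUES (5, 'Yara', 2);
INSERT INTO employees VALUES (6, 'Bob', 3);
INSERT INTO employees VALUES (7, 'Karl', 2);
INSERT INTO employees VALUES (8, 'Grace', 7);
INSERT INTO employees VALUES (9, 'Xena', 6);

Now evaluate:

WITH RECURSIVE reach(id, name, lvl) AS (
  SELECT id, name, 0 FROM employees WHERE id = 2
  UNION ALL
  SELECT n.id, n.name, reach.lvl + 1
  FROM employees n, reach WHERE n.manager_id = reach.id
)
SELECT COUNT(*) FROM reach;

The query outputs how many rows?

Base: id=2 (Carol) at lvl 0.
Iteration 1: rows with manager_id in {2} -> Zane (id 4, lvl 1), Yara (id 5, lvl 1), Karl (id 7, lvl 1).
Iteration 2: rows with manager_id in {4,5,7} -> Grace (id 8, lvl 2).
Iteration 3: no rows with manager_id in {8}; recursion stops.
Total rows emitted: 5.

5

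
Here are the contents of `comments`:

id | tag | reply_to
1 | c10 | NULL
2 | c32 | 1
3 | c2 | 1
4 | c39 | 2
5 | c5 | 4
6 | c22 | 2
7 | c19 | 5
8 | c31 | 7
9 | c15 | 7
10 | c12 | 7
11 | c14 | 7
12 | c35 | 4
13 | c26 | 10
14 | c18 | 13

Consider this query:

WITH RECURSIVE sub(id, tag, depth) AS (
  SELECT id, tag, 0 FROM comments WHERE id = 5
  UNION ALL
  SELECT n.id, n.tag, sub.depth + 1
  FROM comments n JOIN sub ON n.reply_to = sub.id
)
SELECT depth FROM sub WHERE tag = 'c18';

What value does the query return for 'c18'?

Base: id=5 (c5) at depth 0.
Iteration 1: rows with reply_to in {5} -> c19 (id 7, depth 1).
Iteration 2: rows with reply_to in {7} -> c31 (id 8, depth 2), c15 (id 9, depth 2), c12 (id 10, depth 2), c14 (id 11, depth 2).
Iteration 3: rows with reply_to in {8,9,10,11} -> c26 (id 13, depth 3).
Iteration 4: rows with reply_to in {13} -> c18 (id 14, depth 4).
Iteration 5: no rows with reply_to in {14}; recursion stops.

4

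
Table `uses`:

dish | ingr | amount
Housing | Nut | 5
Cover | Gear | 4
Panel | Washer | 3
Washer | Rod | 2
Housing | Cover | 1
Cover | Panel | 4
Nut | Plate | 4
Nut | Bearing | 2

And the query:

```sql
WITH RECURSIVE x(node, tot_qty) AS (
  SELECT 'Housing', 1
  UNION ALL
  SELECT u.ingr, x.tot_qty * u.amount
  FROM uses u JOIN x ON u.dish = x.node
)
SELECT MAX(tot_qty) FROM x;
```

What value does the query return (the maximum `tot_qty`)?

24

Base: (Housing, tot_qty=1).
Iteration 1: components of {Housing} -> Cover = 1*1 = 1, Nut = 1*5 = 5.
Iteration 2: components of {Cover,Nut} -> Bearing = 5*2 = 10, Gear = 1*4 = 4, Panel = 1*4 = 4, Plate = 5*4 = 20.
Iteration 3: components of {Bearing,Gear,Panel,Plate} -> Washer = 4*3 = 12.
Iteration 4: components of {Washer} -> Rod = 12*2 = 24.
Iteration 5: no further components; recursion stops.
tot_qty values: 1, 5, 1, 20, 10, 4, 4, 12, 24; the maximum is 24.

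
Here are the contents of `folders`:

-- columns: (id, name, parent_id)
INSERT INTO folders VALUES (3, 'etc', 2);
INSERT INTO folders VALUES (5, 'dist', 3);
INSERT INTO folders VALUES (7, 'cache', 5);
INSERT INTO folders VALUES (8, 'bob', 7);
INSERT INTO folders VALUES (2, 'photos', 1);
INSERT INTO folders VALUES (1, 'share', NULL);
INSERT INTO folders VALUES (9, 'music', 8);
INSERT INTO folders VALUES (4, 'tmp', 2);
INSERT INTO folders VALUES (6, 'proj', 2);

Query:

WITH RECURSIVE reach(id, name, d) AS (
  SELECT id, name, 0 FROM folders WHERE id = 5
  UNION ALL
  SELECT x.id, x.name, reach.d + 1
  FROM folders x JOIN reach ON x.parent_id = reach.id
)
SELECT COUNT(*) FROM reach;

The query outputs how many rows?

4

Base: id=5 (dist) at d 0.
Iteration 1: rows with parent_id in {5} -> cache (id 7, d 1).
Iteration 2: rows with parent_id in {7} -> bob (id 8, d 2).
Iteration 3: rows with parent_id in {8} -> music (id 9, d 3).
Iteration 4: no rows with parent_id in {9}; recursion stops.
Total rows emitted: 4.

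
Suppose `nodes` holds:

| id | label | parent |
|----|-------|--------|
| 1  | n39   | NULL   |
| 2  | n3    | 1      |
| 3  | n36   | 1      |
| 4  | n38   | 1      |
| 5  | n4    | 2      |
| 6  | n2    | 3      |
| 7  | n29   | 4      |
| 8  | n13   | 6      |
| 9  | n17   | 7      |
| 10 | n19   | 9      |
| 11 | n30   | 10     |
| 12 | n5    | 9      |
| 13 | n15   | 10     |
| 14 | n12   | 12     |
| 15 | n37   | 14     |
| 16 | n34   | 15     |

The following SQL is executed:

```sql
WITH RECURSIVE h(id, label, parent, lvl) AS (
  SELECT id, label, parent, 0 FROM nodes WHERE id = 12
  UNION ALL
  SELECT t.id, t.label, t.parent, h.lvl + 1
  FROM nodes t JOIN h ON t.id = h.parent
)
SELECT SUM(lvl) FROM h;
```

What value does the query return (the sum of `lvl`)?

Base: id=12 (n5), parent=9, lvl 0.
Iteration 1: join on id=9 -> n17 (id 9, parent=7, lvl 1).
Iteration 2: join on id=7 -> n29 (id 7, parent=4, lvl 2).
Iteration 3: join on id=4 -> n38 (id 4, parent=1, lvl 3).
Iteration 4: join on id=1 -> n39 (id 1, parent=NULL, lvl 4).
Iteration 5: parent is NULL; no match; recursion stops.
SUM(lvl) = 0 + 1 + 2 + 3 + 4 = 10.

10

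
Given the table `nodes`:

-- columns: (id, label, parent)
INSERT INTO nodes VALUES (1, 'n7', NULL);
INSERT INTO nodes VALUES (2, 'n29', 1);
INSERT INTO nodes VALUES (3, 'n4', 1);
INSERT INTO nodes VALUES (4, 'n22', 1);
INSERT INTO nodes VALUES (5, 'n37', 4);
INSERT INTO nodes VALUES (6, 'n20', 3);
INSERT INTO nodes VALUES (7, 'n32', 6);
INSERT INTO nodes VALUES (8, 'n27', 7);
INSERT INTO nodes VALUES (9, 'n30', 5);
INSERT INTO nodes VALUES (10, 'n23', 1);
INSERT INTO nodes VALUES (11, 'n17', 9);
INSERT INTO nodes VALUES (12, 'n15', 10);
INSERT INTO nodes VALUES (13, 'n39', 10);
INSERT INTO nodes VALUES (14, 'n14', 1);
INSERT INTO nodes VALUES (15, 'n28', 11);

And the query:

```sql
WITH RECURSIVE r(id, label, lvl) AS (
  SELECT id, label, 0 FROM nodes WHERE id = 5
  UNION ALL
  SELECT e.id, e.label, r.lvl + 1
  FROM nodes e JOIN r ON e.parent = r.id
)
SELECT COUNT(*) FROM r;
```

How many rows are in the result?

4

Base: id=5 (n37) at lvl 0.
Iteration 1: rows with parent in {5} -> n30 (id 9, lvl 1).
Iteration 2: rows with parent in {9} -> n17 (id 11, lvl 2).
Iteration 3: rows with parent in {11} -> n28 (id 15, lvl 3).
Iteration 4: no rows with parent in {15}; recursion stops.
Total rows emitted: 4.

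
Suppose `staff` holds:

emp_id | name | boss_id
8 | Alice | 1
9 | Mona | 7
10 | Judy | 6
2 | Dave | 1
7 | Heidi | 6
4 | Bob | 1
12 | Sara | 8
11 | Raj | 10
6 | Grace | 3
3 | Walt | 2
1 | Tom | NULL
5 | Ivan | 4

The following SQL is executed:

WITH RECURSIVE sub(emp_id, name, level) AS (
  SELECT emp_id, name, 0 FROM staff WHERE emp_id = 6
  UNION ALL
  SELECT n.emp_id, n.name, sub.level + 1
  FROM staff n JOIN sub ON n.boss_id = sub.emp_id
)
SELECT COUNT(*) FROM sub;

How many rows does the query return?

5

Base: emp_id=6 (Grace) at level 0.
Iteration 1: rows with boss_id in {6} -> Heidi (id 7, level 1), Judy (id 10, level 1).
Iteration 2: rows with boss_id in {7,10} -> Mona (id 9, level 2), Raj (id 11, level 2).
Iteration 3: no rows with boss_id in {9,11}; recursion stops.
Total rows emitted: 5.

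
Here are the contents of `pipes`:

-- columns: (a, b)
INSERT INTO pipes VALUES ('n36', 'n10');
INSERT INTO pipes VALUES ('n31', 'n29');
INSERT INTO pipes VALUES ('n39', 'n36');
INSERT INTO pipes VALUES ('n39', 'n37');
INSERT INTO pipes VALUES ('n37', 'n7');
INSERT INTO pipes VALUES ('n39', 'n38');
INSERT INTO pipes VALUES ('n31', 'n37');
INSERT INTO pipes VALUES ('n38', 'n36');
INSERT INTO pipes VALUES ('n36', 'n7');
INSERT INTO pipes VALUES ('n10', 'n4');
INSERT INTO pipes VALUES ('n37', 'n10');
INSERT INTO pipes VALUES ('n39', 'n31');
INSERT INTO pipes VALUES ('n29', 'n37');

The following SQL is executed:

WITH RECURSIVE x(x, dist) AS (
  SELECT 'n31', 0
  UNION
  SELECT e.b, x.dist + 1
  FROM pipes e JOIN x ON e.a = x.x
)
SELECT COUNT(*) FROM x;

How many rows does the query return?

Base: (n31, dist=0).
Iteration 1: edges from {n31} -> (n29, dist=1), (n37, dist=1).
Iteration 2: edges from {n29,n37} -> (n10, dist=2), (n37, dist=2), (n7, dist=2).
Iteration 3: edges from {n10,n37,n7} -> (n10, dist=3), (n4, dist=3), (n7, dist=3).
Iteration 4: edges from {n10,n4,n7} -> (n4, dist=4).
Iteration 5: no outgoing edges from {n4}; recursion stops.
Total rows emitted: 10.

10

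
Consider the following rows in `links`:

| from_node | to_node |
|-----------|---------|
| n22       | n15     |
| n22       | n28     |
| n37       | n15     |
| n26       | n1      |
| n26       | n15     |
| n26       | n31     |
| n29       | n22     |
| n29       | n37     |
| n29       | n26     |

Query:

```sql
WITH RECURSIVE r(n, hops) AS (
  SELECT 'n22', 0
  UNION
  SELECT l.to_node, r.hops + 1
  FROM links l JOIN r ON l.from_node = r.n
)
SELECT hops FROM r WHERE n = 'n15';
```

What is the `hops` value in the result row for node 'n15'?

Base: (n22, hops=0).
Iteration 1: edges from {n22} -> (n15, hops=1), (n28, hops=1).
Iteration 2: no outgoing edges from {n15,n28}; recursion stops.

1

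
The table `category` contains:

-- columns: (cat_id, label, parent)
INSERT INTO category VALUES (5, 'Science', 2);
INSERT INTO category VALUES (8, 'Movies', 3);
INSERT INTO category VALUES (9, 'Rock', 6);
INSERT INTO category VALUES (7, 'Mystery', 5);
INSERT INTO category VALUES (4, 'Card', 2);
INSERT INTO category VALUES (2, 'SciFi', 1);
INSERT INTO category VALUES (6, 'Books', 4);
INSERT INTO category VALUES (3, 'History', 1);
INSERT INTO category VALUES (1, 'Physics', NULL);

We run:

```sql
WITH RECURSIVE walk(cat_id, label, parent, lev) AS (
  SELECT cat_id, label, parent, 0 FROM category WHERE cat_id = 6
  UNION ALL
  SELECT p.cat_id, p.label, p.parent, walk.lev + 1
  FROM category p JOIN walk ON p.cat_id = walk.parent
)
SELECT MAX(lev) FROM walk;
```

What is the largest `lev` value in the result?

Base: cat_id=6 (Books), parent=4, lev 0.
Iteration 1: join on cat_id=4 -> Card (id 4, parent=2, lev 1).
Iteration 2: join on cat_id=2 -> SciFi (id 2, parent=1, lev 2).
Iteration 3: join on cat_id=1 -> Physics (id 1, parent=NULL, lev 3).
Iteration 4: parent is NULL; no match; recursion stops.
lev values: 0, 1, 2, 3; the maximum is 3.

3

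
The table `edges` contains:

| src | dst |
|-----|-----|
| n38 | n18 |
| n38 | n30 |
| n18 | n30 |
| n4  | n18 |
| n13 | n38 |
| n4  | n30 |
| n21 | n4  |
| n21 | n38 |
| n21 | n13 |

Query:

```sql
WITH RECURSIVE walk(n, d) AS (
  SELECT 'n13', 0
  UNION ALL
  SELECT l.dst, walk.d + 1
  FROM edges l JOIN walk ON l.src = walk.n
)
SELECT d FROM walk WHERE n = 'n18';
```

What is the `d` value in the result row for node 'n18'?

2

Base: (n13, d=0).
Iteration 1: edges from {n13} -> (n38, d=1).
Iteration 2: edges from {n38} -> (n18, d=2), (n30, d=2).
Iteration 3: edges from {n18,n30} -> (n30, d=3).
Iteration 4: no outgoing edges from {n30}; recursion stops.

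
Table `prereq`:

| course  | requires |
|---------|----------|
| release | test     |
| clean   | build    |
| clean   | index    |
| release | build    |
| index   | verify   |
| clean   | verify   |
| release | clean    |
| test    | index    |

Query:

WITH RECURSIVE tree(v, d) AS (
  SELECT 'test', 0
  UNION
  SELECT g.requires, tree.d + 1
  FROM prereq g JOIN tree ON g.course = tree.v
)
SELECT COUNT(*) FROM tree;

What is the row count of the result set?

3

Base: (test, d=0).
Iteration 1: edges from {test} -> (index, d=1).
Iteration 2: edges from {index} -> (verify, d=2).
Iteration 3: no outgoing edges from {verify}; recursion stops.
Total rows emitted: 3.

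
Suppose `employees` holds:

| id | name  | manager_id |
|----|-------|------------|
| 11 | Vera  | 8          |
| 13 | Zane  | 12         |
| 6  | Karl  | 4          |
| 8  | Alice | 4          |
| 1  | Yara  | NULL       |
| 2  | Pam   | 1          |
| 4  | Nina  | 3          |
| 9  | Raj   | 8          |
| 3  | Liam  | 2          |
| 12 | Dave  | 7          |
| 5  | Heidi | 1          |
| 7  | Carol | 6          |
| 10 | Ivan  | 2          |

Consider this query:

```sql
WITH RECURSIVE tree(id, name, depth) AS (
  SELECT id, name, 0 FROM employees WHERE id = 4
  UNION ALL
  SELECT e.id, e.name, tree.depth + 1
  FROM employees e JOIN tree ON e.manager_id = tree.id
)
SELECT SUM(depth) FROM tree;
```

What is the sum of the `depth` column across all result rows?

15

Base: id=4 (Nina) at depth 0.
Iteration 1: rows with manager_id in {4} -> Karl (id 6, depth 1), Alice (id 8, depth 1).
Iteration 2: rows with manager_id in {6,8} -> Carol (id 7, depth 2), Raj (id 9, depth 2), Vera (id 11, depth 2).
Iteration 3: rows with manager_id in {7,9,11} -> Dave (id 12, depth 3).
Iteration 4: rows with manager_id in {12} -> Zane (id 13, depth 4).
Iteration 5: no rows with manager_id in {13}; recursion stops.
SUM(depth) = 0 + 1 + 1 + 2 + 2 + 2 + 3 + 4 = 15.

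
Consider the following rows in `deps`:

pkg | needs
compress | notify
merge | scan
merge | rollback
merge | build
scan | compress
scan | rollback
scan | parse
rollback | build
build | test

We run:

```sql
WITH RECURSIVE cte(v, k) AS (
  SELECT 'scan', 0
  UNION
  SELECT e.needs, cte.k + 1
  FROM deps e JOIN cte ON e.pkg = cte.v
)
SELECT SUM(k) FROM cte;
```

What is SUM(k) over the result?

Base: (scan, k=0).
Iteration 1: edges from {scan} -> (compress, k=1), (parse, k=1), (rollback, k=1).
Iteration 2: edges from {compress,parse,rollback} -> (build, k=2), (notify, k=2).
Iteration 3: edges from {build,notify} -> (test, k=3).
Iteration 4: no outgoing edges from {test}; recursion stops.
SUM(k) = 0 + 1 + 1 + 1 + 2 + 2 + 3 = 10.

10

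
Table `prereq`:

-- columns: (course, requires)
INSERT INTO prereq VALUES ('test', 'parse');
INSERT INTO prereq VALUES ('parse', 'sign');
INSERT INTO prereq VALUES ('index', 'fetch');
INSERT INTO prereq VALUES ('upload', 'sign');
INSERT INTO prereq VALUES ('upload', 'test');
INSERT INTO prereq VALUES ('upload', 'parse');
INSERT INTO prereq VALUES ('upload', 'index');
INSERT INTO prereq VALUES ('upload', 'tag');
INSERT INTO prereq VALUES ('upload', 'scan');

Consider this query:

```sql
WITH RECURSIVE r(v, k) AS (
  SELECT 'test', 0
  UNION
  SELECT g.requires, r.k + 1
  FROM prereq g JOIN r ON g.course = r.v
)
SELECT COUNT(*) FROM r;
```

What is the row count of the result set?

3

Base: (test, k=0).
Iteration 1: edges from {test} -> (parse, k=1).
Iteration 2: edges from {parse} -> (sign, k=2).
Iteration 3: no outgoing edges from {sign}; recursion stops.
Total rows emitted: 3.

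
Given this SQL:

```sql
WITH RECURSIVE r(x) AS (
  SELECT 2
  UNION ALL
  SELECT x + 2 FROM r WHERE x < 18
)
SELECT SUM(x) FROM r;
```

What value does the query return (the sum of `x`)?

Base: x=2.
Iteration 1: 2 < 18 holds -> x = 2 + 2 = 4.
Iteration 2: 4 < 18 holds -> x = 4 + 2 = 6.
Iteration 3: 6 < 18 holds -> x = 6 + 2 = 8.
Iteration 4: 8 < 18 holds -> x = 8 + 2 = 10.
Iteration 5: 10 < 18 holds -> x = 10 + 2 = 12.
Iteration 6: 12 < 18 holds -> x = 12 + 2 = 14.
Iteration 7: 14 < 18 holds -> x = 14 + 2 = 16.
Iteration 8: 16 < 18 holds -> x = 16 + 2 = 18.
Iteration 9: 18 < 18 fails; recursion stops.
SUM(x) = 2 + 4 + 6 + 8 + 10 + 12 + 14 + 16 + 18 = 90.

90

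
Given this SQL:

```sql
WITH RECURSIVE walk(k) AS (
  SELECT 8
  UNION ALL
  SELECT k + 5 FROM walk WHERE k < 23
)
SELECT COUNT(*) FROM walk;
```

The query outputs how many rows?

4

Base: k=8.
Iteration 1: 8 < 23 holds -> k = 8 + 5 = 13.
Iteration 2: 13 < 23 holds -> k = 13 + 5 = 18.
Iteration 3: 18 < 23 holds -> k = 18 + 5 = 23.
Iteration 4: 23 < 23 fails; recursion stops.
Total rows emitted: 4.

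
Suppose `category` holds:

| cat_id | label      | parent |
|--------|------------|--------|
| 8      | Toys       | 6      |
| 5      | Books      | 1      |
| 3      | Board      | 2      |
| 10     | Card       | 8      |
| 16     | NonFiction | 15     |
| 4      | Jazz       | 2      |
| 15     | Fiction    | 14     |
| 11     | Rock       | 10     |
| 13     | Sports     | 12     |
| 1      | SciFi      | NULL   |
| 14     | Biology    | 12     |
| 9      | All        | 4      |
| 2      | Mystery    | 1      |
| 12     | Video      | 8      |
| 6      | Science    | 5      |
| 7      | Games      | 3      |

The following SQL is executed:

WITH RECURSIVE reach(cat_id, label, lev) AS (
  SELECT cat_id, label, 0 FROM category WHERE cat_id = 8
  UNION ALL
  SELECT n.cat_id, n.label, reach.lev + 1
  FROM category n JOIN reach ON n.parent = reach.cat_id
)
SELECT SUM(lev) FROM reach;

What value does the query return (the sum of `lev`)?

Base: cat_id=8 (Toys) at lev 0.
Iteration 1: rows with parent in {8} -> Card (id 10, lev 1), Video (id 12, lev 1).
Iteration 2: rows with parent in {10,12} -> Rock (id 11, lev 2), Sports (id 13, lev 2), Biology (id 14, lev 2).
Iteration 3: rows with parent in {11,13,14} -> Fiction (id 15, lev 3).
Iteration 4: rows with parent in {15} -> NonFiction (id 16, lev 4).
Iteration 5: no rows with parent in {16}; recursion stops.
SUM(lev) = 0 + 1 + 1 + 2 + 2 + 2 + 3 + 4 = 15.

15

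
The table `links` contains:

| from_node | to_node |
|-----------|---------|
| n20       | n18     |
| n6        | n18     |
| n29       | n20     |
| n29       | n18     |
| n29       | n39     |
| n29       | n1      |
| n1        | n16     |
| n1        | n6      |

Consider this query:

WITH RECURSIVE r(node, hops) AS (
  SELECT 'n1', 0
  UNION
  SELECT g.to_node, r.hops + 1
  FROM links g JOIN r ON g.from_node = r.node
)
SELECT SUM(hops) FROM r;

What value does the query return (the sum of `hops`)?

4

Base: (n1, hops=0).
Iteration 1: edges from {n1} -> (n16, hops=1), (n6, hops=1).
Iteration 2: edges from {n16,n6} -> (n18, hops=2).
Iteration 3: no outgoing edges from {n18}; recursion stops.
SUM(hops) = 0 + 1 + 1 + 2 = 4.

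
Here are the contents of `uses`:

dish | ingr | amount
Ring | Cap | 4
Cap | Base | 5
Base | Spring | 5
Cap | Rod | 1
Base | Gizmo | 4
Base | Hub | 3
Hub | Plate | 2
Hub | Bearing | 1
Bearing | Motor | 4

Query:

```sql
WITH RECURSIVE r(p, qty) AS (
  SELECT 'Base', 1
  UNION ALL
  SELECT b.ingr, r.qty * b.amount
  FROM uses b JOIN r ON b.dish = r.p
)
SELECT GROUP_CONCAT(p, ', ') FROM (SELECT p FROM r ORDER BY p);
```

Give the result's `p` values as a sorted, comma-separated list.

Base: (Base, qty=1).
Iteration 1: components of {Base} -> Gizmo = 1*4 = 4, Hub = 1*3 = 3, Spring = 1*5 = 5.
Iteration 2: components of {Gizmo,Hub,Spring} -> Bearing = 3*1 = 3, Plate = 3*2 = 6.
Iteration 3: components of {Bearing,Plate} -> Motor = 3*4 = 12.
Iteration 4: no further components; recursion stops.

Base, Bearing, Gizmo, Hub, Motor, Plate, Spring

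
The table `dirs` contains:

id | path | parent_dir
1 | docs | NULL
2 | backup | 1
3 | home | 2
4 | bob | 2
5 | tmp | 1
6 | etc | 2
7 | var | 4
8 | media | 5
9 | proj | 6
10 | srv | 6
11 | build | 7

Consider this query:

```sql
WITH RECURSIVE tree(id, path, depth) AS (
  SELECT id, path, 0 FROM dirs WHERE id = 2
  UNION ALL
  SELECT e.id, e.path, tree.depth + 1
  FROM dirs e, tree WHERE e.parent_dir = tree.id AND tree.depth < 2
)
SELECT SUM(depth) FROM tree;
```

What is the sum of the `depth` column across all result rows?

9

Base: id=2 (backup) at depth 0.
Iteration 1: rows with parent_dir in {2} -> home (id 3, depth 1), bob (id 4, depth 1), etc (id 6, depth 1).
Iteration 2: rows with parent_dir in {3,4,6} -> var (id 7, depth 2), proj (id 9, depth 2), srv (id 10, depth 2).
Iteration 3: depth < 2 fails for all current rows; recursion stops.
SUM(depth) = 0 + 1 + 1 + 1 + 2 + 2 + 2 = 9.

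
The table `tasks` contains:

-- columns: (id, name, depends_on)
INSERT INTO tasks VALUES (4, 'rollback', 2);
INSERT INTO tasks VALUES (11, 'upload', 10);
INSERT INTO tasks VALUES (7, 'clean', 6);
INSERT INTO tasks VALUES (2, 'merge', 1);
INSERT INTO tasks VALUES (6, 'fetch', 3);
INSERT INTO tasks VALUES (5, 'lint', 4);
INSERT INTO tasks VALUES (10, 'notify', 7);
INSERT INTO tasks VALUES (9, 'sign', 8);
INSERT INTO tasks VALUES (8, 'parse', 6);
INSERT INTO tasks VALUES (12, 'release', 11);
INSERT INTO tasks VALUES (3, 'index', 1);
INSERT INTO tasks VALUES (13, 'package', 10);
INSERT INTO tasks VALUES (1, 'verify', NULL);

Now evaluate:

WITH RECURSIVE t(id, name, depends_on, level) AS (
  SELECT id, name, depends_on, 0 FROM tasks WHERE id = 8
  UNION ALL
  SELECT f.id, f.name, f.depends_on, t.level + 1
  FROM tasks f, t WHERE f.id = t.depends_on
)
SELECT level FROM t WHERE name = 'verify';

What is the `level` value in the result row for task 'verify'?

Base: id=8 (parse), depends_on=6, level 0.
Iteration 1: join on id=6 -> fetch (id 6, depends_on=3, level 1).
Iteration 2: join on id=3 -> index (id 3, depends_on=1, level 2).
Iteration 3: join on id=1 -> verify (id 1, depends_on=NULL, level 3).
Iteration 4: depends_on is NULL; no match; recursion stops.

3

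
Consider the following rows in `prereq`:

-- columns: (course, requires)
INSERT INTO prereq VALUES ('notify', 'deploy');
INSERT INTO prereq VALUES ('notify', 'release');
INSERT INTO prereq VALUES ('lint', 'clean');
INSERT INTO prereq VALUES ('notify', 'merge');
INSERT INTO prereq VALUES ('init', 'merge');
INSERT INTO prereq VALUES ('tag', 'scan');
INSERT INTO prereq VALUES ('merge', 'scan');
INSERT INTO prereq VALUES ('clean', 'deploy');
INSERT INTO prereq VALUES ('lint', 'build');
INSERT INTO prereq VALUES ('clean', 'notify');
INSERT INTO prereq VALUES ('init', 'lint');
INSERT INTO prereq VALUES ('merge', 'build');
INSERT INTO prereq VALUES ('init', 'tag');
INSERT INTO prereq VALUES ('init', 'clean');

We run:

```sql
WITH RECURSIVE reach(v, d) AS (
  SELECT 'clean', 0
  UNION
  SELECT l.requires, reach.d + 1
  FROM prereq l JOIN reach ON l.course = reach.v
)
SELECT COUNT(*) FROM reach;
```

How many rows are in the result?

8

Base: (clean, d=0).
Iteration 1: edges from {clean} -> (deploy, d=1), (notify, d=1).
Iteration 2: edges from {deploy,notify} -> (deploy, d=2), (merge, d=2), (release, d=2).
Iteration 3: edges from {deploy,merge,release} -> (build, d=3), (scan, d=3).
Iteration 4: no outgoing edges from {build,scan}; recursion stops.
Total rows emitted: 8.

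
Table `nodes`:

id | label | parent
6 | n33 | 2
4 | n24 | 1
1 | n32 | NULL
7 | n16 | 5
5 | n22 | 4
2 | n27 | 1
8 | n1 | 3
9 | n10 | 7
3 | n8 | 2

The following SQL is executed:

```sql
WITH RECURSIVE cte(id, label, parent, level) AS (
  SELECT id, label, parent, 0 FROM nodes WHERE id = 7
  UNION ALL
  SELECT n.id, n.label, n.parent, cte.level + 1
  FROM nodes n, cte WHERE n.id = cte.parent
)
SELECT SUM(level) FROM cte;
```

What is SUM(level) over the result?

6

Base: id=7 (n16), parent=5, level 0.
Iteration 1: join on id=5 -> n22 (id 5, parent=4, level 1).
Iteration 2: join on id=4 -> n24 (id 4, parent=1, level 2).
Iteration 3: join on id=1 -> n32 (id 1, parent=NULL, level 3).
Iteration 4: parent is NULL; no match; recursion stops.
SUM(level) = 0 + 1 + 2 + 3 = 6.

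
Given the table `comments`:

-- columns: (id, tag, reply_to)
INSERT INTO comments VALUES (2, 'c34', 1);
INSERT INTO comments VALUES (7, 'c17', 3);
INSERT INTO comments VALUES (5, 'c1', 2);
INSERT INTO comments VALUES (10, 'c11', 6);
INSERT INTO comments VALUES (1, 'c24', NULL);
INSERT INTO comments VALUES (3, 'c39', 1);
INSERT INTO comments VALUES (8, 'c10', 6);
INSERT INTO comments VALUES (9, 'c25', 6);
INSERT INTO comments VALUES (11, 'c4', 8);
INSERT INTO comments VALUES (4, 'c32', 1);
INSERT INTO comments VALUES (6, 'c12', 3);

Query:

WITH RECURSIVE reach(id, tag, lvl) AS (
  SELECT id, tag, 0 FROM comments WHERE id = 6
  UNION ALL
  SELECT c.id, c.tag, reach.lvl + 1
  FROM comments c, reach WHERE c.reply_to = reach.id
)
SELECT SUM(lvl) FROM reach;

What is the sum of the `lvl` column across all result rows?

Base: id=6 (c12) at lvl 0.
Iteration 1: rows with reply_to in {6} -> c10 (id 8, lvl 1), c25 (id 9, lvl 1), c11 (id 10, lvl 1).
Iteration 2: rows with reply_to in {8,9,10} -> c4 (id 11, lvl 2).
Iteration 3: no rows with reply_to in {11}; recursion stops.
SUM(lvl) = 0 + 1 + 1 + 1 + 2 = 5.

5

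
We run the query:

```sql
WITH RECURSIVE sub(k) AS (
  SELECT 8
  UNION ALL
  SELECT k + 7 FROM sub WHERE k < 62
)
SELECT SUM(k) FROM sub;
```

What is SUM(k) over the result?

324

Base: k=8.
Iteration 1: 8 < 62 holds -> k = 8 + 7 = 15.
Iteration 2: 15 < 62 holds -> k = 15 + 7 = 22.
Iteration 3: 22 < 62 holds -> k = 22 + 7 = 29.
Iteration 4: 29 < 62 holds -> k = 29 + 7 = 36.
Iteration 5: 36 < 62 holds -> k = 36 + 7 = 43.
Iteration 6: 43 < 62 holds -> k = 43 + 7 = 50.
Iteration 7: 50 < 62 holds -> k = 50 + 7 = 57.
Iteration 8: 57 < 62 holds -> k = 57 + 7 = 64.
Iteration 9: 64 < 62 fails; recursion stops.
SUM(k) = 8 + 15 + 22 + 29 + 36 + 43 + 50 + 57 + 64 = 324.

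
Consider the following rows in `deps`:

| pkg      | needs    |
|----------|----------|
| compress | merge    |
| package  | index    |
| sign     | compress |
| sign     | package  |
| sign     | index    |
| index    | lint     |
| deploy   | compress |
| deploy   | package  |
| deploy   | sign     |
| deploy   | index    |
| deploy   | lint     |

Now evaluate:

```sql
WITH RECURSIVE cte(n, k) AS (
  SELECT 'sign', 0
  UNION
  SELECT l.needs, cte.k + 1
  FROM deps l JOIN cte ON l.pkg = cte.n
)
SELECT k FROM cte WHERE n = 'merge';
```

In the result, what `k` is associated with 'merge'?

2

Base: (sign, k=0).
Iteration 1: edges from {sign} -> (compress, k=1), (index, k=1), (package, k=1).
Iteration 2: edges from {compress,index,package} -> (index, k=2), (lint, k=2), (merge, k=2).
Iteration 3: edges from {index,lint,merge} -> (lint, k=3).
Iteration 4: no outgoing edges from {lint}; recursion stops.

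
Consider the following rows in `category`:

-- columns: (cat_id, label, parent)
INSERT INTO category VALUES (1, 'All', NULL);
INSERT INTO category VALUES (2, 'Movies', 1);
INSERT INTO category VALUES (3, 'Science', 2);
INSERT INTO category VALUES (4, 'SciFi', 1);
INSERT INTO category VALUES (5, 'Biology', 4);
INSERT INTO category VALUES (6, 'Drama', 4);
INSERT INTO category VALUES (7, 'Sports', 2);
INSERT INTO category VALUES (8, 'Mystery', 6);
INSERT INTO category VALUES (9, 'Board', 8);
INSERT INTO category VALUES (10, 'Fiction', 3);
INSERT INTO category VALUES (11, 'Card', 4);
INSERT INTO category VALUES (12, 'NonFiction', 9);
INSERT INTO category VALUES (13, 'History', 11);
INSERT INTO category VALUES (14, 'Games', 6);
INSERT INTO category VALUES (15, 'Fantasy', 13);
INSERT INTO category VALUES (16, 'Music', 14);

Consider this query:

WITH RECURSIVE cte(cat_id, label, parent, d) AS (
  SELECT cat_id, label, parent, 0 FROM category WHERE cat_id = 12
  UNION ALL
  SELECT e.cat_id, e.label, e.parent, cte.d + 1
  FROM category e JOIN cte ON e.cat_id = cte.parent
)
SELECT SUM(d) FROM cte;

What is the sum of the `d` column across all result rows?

15

Base: cat_id=12 (NonFiction), parent=9, d 0.
Iteration 1: join on cat_id=9 -> Board (id 9, parent=8, d 1).
Iteration 2: join on cat_id=8 -> Mystery (id 8, parent=6, d 2).
Iteration 3: join on cat_id=6 -> Drama (id 6, parent=4, d 3).
Iteration 4: join on cat_id=4 -> SciFi (id 4, parent=1, d 4).
Iteration 5: join on cat_id=1 -> All (id 1, parent=NULL, d 5).
Iteration 6: parent is NULL; no match; recursion stops.
SUM(d) = 0 + 1 + 2 + 3 + 4 + 5 = 15.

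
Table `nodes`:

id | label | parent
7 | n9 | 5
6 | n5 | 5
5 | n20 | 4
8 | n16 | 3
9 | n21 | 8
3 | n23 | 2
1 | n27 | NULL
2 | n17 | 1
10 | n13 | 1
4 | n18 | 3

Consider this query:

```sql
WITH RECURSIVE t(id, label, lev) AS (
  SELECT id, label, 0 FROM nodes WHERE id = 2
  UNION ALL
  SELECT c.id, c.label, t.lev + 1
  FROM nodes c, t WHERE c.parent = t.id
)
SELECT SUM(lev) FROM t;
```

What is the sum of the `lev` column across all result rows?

Base: id=2 (n17) at lev 0.
Iteration 1: rows with parent in {2} -> n23 (id 3, lev 1).
Iteration 2: rows with parent in {3} -> n18 (id 4, lev 2), n16 (id 8, lev 2).
Iteration 3: rows with parent in {4,8} -> n20 (id 5, lev 3), n21 (id 9, lev 3).
Iteration 4: rows with parent in {5,9} -> n5 (id 6, lev 4), n9 (id 7, lev 4).
Iteration 5: no rows with parent in {6,7}; recursion stops.
SUM(lev) = 0 + 1 + 2 + 2 + 3 + 3 + 4 + 4 = 19.

19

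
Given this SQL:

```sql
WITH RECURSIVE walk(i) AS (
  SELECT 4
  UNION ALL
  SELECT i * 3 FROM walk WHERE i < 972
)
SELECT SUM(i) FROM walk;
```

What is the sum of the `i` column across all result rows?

Base: i=4.
Iteration 1: 4 < 972 holds -> i = 4 * 3 = 12.
Iteration 2: 12 < 972 holds -> i = 12 * 3 = 36.
Iteration 3: 36 < 972 holds -> i = 36 * 3 = 108.
Iteration 4: 108 < 972 holds -> i = 108 * 3 = 324.
Iteration 5: 324 < 972 holds -> i = 324 * 3 = 972.
Iteration 6: 972 < 972 fails; recursion stops.
SUM(i) = 4 + 12 + 36 + 108 + 324 + 972 = 1456.

1456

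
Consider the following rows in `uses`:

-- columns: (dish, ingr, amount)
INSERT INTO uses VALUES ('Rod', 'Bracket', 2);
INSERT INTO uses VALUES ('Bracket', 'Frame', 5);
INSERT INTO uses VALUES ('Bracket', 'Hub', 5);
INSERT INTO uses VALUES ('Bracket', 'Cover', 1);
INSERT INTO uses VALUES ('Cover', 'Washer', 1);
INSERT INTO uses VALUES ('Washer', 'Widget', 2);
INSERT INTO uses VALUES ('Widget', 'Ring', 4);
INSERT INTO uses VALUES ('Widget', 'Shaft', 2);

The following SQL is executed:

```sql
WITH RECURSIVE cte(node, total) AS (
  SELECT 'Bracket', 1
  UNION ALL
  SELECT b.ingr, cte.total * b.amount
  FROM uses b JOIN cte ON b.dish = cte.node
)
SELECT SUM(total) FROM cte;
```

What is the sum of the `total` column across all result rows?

27

Base: (Bracket, total=1).
Iteration 1: components of {Bracket} -> Cover = 1*1 = 1, Frame = 1*5 = 5, Hub = 1*5 = 5.
Iteration 2: components of {Cover,Frame,Hub} -> Washer = 1*1 = 1.
Iteration 3: components of {Washer} -> Widget = 1*2 = 2.
Iteration 4: components of {Widget} -> Ring = 2*4 = 8, Shaft = 2*2 = 4.
Iteration 5: no further components; recursion stops.
SUM(total) = 1 + 5 + 5 + 1 + 1 + 2 + 8 + 4 = 27.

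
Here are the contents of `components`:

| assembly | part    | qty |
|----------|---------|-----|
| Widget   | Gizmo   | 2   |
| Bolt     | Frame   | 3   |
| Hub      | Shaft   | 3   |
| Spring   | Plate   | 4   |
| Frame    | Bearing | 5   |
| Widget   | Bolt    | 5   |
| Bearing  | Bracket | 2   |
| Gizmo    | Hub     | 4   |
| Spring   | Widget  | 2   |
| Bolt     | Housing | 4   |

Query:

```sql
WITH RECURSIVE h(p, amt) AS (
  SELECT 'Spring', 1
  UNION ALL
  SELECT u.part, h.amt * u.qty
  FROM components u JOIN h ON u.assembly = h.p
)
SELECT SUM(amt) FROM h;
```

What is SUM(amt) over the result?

605

Base: (Spring, amt=1).
Iteration 1: components of {Spring} -> Plate = 1*4 = 4, Widget = 1*2 = 2.
Iteration 2: components of {Plate,Widget} -> Bolt = 2*5 = 10, Gizmo = 2*2 = 4.
Iteration 3: components of {Bolt,Gizmo} -> Frame = 10*3 = 30, Housing = 10*4 = 40, Hub = 4*4 = 16.
Iteration 4: components of {Frame,Housing,Hub} -> Bearing = 30*5 = 150, Shaft = 16*3 = 48.
Iteration 5: components of {Bearing,Shaft} -> Bracket = 150*2 = 300.
Iteration 6: no further components; recursion stops.
SUM(amt) = 1 + 2 + 4 + 10 + 4 + 30 + 40 + 16 + 150 + 48 + 300 = 605.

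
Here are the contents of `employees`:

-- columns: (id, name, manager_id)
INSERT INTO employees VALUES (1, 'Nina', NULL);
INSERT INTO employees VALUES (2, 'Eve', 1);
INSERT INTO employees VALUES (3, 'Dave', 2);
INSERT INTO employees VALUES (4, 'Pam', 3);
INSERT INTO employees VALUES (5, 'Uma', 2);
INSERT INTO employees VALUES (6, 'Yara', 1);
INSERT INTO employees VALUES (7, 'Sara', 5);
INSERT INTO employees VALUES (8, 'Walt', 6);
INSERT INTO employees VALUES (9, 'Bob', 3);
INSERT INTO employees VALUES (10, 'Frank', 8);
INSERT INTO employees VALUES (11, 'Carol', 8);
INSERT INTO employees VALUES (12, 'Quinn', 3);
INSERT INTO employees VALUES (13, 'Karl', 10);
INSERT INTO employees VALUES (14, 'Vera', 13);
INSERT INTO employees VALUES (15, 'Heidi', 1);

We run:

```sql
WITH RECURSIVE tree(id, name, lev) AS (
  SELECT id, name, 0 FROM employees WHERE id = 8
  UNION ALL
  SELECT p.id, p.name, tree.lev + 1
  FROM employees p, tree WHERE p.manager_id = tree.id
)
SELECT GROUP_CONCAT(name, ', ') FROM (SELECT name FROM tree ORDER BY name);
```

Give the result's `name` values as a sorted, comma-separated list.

Base: id=8 (Walt) at lev 0.
Iteration 1: rows with manager_id in {8} -> Frank (id 10, lev 1), Carol (id 11, lev 1).
Iteration 2: rows with manager_id in {10,11} -> Karl (id 13, lev 2).
Iteration 3: rows with manager_id in {13} -> Vera (id 14, lev 3).
Iteration 4: no rows with manager_id in {14}; recursion stops.

Carol, Frank, Karl, Vera, Walt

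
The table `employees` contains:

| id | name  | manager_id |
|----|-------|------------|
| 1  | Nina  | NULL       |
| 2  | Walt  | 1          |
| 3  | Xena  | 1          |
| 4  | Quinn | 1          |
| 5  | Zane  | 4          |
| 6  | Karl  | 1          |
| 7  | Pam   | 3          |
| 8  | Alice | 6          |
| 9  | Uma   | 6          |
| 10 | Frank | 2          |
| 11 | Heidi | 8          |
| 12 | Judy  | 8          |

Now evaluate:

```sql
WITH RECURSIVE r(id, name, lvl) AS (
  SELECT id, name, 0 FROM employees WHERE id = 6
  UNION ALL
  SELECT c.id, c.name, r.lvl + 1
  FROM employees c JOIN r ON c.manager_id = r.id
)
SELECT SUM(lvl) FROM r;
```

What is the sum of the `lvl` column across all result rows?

Base: id=6 (Karl) at lvl 0.
Iteration 1: rows with manager_id in {6} -> Alice (id 8, lvl 1), Uma (id 9, lvl 1).
Iteration 2: rows with manager_id in {8,9} -> Heidi (id 11, lvl 2), Judy (id 12, lvl 2).
Iteration 3: no rows with manager_id in {11,12}; recursion stops.
SUM(lvl) = 0 + 1 + 1 + 2 + 2 = 6.

6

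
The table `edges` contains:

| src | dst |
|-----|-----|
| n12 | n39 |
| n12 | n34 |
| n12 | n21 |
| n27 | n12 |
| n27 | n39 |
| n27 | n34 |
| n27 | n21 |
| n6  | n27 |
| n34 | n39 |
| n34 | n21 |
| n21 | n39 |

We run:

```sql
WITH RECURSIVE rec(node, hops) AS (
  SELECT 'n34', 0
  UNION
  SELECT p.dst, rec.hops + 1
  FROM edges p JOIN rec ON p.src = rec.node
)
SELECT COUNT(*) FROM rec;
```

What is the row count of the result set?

Base: (n34, hops=0).
Iteration 1: edges from {n34} -> (n21, hops=1), (n39, hops=1).
Iteration 2: edges from {n21,n39} -> (n39, hops=2).
Iteration 3: no outgoing edges from {n39}; recursion stops.
Total rows emitted: 4.

4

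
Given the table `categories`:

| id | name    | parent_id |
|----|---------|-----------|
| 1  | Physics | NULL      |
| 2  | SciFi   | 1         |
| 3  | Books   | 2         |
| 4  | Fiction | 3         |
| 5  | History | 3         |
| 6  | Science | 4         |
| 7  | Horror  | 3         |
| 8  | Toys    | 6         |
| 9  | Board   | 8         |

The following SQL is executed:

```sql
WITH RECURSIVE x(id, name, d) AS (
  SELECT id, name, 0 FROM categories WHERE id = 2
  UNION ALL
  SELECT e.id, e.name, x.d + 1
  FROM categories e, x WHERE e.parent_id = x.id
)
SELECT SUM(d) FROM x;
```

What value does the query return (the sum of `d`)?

19

Base: id=2 (SciFi) at d 0.
Iteration 1: rows with parent_id in {2} -> Books (id 3, d 1).
Iteration 2: rows with parent_id in {3} -> Fiction (id 4, d 2), History (id 5, d 2), Horror (id 7, d 2).
Iteration 3: rows with parent_id in {4,5,7} -> Science (id 6, d 3).
Iteration 4: rows with parent_id in {6} -> Toys (id 8, d 4).
Iteration 5: rows with parent_id in {8} -> Board (id 9, d 5).
Iteration 6: no rows with parent_id in {9}; recursion stops.
SUM(d) = 0 + 1 + 2 + 2 + 2 + 3 + 4 + 5 = 19.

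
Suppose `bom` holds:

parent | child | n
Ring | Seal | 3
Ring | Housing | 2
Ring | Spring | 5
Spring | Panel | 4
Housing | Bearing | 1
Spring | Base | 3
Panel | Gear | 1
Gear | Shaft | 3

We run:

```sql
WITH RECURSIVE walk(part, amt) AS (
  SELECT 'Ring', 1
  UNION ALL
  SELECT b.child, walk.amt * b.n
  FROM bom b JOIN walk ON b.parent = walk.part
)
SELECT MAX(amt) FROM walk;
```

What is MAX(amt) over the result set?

60

Base: (Ring, amt=1).
Iteration 1: components of {Ring} -> Housing = 1*2 = 2, Seal = 1*3 = 3, Spring = 1*5 = 5.
Iteration 2: components of {Housing,Seal,Spring} -> Base = 5*3 = 15, Bearing = 2*1 = 2, Panel = 5*4 = 20.
Iteration 3: components of {Base,Bearing,Panel} -> Gear = 20*1 = 20.
Iteration 4: components of {Gear} -> Shaft = 20*3 = 60.
Iteration 5: no further components; recursion stops.
amt values: 1, 3, 2, 5, 2, 20, 15, 20, 60; the maximum is 60.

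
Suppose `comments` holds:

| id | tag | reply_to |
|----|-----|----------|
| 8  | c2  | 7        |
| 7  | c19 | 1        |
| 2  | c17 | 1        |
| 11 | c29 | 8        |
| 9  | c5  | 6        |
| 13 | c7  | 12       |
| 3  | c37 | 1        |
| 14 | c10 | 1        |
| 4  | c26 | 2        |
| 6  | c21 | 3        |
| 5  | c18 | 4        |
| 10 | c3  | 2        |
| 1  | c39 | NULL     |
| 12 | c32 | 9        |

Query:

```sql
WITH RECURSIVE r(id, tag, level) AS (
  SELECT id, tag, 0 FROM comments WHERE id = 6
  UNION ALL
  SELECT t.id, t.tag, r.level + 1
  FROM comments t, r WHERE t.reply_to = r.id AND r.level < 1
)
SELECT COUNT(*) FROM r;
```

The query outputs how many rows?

Base: id=6 (c21) at level 0.
Iteration 1: rows with reply_to in {6} -> c5 (id 9, level 1).
Iteration 2: level < 1 fails for all current rows; recursion stops.
Total rows emitted: 2.

2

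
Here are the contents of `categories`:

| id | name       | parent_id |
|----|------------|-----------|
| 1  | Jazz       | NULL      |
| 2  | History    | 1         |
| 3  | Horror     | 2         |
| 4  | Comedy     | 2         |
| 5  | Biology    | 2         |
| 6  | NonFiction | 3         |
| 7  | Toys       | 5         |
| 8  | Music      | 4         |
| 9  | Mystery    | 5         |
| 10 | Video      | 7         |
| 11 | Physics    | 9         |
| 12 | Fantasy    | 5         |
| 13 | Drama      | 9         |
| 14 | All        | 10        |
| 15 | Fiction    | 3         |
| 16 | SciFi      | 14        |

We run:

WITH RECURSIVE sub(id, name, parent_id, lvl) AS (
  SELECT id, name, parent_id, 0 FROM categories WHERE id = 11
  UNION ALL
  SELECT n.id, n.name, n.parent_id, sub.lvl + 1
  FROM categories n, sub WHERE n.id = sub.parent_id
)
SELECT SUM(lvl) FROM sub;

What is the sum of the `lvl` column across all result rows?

Base: id=11 (Physics), parent_id=9, lvl 0.
Iteration 1: join on id=9 -> Mystery (id 9, parent_id=5, lvl 1).
Iteration 2: join on id=5 -> Biology (id 5, parent_id=2, lvl 2).
Iteration 3: join on id=2 -> History (id 2, parent_id=1, lvl 3).
Iteration 4: join on id=1 -> Jazz (id 1, parent_id=NULL, lvl 4).
Iteration 5: parent_id is NULL; no match; recursion stops.
SUM(lvl) = 0 + 1 + 2 + 3 + 4 = 10.

10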